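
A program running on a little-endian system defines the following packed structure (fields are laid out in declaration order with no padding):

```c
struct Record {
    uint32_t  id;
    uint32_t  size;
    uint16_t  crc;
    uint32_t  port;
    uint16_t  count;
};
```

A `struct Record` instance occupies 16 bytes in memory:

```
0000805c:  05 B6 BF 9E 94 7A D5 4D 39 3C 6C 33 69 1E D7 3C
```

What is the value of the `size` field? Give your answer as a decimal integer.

1305836180

`size` follows `id` (4 bytes), so it starts at byte offset 4 and occupies 4 bytes.
Bytes at offsets 4..7: 94 7A D5 4D.
Little-endian: lowest address holds the least-significant byte.
Reassemble most-significant byte first: 4D D5 7A 94 → 0x4DD57A94.
0x4DD57A94 = 1305836180.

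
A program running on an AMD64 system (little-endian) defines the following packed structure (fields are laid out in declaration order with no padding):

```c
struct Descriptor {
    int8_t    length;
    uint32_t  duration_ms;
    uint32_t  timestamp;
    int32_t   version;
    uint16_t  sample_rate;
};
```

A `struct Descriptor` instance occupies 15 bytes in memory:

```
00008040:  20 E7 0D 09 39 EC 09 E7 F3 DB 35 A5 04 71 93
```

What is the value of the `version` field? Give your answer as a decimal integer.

`version` follows `length` (1 B), `duration_ms` (4 B), `timestamp` (4 B), so it starts at offset 1 + 4 + 4 = 9 and occupies 4 bytes.
Bytes at offsets 9..12: DB 35 A5 04.
Little-endian: lowest address holds the least-significant byte.
Reassemble most-significant byte first: 04 A5 35 DB → 0x04A535DB.
0x04A535DB = 77936091.

77936091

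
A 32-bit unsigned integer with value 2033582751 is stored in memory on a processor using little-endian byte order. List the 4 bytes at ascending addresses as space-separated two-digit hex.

9F 02 36 79

2033582751 in hexadecimal, padded to 32 bits, is 0x7936029F.
Split into bytes (most-significant first): 79 36 02 9F.
Little-endian stores the least-significant byte at the lowest address.
So at ascending addresses the bytes are 9F 02 36 79.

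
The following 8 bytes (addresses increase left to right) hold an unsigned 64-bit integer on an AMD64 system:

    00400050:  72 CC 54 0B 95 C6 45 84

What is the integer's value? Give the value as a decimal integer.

Little-endian stores the least-significant byte at the lowest address.
Reassemble most-significant byte first: 84 45 C6 95 0B 54 CC 72 → 0x8445C6950B54CC72.
0x8445C6950B54CC72 = 9531242529842056306.

9531242529842056306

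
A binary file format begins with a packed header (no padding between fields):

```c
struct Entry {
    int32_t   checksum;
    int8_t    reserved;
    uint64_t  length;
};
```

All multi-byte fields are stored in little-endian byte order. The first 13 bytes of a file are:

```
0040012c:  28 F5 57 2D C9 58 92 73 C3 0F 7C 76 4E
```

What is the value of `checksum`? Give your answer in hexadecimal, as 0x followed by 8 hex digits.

`checksum` is the first field, at byte offset 0, occupying 4 bytes.
Bytes at offsets 0..3: 28 F5 57 2D.
Little-endian: lowest address holds the least-significant byte.
Reassemble most-significant byte first: 2D 57 F5 28 → 0x2D57F528.

0x2D57F528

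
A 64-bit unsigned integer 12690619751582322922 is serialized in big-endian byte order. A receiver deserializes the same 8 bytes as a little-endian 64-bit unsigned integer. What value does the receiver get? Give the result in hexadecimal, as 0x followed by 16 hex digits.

12690619751582322922 in 64-bit hexadecimal is 0xB01E236D209ED0EA.
Stored big-endian, the bytes at ascending addresses are B0 1E 23 6D 20 9E D0 EA.
Read back as little-endian, the first byte is least significant, giving 0xEAD09E206D231EB0.

0xEAD09E206D231EB0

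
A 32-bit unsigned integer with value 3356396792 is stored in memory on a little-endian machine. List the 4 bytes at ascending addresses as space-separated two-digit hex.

3356396792 in hexadecimal, padded to 32 bits, is 0xC80E8CF8.
Split into bytes (most-significant first): C8 0E 8C F8.
Little-endian stores the least-significant byte at the lowest address.
So at ascending addresses the bytes are F8 8C 0E C8.

F8 8C 0E C8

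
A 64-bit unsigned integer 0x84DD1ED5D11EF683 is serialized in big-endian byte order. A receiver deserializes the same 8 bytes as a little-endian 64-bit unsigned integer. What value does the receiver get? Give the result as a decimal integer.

9508821549811948932

Stored big-endian, the bytes at ascending addresses are 84 DD 1E D5 D1 1E F6 83.
Read back as little-endian, the first byte is least significant, giving 0x83F61ED1D51EDD84.
0x83F61ED1D51EDD84 = 9508821549811948932.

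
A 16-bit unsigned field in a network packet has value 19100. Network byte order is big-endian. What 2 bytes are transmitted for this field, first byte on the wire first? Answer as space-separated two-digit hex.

4A 9C

19100 in hexadecimal, padded to 16 bits, is 0x4A9C.
Split into bytes (most-significant first): 4A 9C.
Big-endian stores the most-significant byte at the lowest address.
So the memory order matches the most-significant-first order: 4A 9C.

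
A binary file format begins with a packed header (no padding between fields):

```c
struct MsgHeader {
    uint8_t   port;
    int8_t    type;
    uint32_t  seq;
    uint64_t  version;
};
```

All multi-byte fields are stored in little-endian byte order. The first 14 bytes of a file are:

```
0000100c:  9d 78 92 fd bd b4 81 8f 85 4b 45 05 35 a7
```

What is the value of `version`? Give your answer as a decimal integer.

12048542173277556609

`version` follows `port` (1 B), `type` (1 B), `seq` (4 B), so it starts at offset 1 + 1 + 4 = 6 and occupies 8 bytes.
Bytes at offsets 6..13: 81 8F 85 4B 45 05 35 A7.
Little-endian stores the least-significant byte at the lowest address.
Reassemble most-significant byte first: A7 35 05 45 4B 85 8F 81 → 0xA73505454B858F81.
0xA73505454B858F81 = 12048542173277556609.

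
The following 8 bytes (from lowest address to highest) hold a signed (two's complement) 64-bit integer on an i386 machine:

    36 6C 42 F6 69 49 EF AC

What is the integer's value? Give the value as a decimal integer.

-5985484660300157898

In little-endian order the low byte comes first in memory.
Reassemble most-significant byte first: AC EF 49 69 F6 42 6C 36 → 0xACEF4969F6426C36.
Top bit is set, so as a signed 64-bit value this is 0xACEF4969F6426C36 − 2^64 = -5985484660300157898.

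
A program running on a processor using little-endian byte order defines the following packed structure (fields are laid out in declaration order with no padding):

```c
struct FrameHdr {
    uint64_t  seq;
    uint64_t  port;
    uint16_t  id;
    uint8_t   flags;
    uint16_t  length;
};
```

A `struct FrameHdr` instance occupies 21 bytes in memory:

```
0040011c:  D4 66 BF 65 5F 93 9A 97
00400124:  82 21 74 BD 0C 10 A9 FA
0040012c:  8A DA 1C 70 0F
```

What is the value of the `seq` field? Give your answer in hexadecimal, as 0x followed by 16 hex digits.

`seq` is the first field, at byte offset 0, occupying 8 bytes.
Bytes at offsets 0..7: D4 66 BF 65 5F 93 9A 97.
In little-endian order the low byte comes first in memory.
Reassemble most-significant byte first: 97 9A 93 5F 65 BF 66 D4 → 0x979A935F65BF66D4.

0x979A935F65BF66D4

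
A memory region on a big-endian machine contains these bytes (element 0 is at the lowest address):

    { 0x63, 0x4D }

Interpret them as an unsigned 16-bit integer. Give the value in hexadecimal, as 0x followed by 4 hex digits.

Big-endian: lowest address holds the most-significant byte.
The bytes are already most-significant first: 0x634D.

0x634D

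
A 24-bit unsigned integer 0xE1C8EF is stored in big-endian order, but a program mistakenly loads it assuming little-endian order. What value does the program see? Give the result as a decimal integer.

Stored big-endian, the bytes at ascending addresses are E1 C8 EF.
Read back as little-endian, the first byte is least significant, giving 0xEFC8E1.
0xEFC8E1 = 15714529.

15714529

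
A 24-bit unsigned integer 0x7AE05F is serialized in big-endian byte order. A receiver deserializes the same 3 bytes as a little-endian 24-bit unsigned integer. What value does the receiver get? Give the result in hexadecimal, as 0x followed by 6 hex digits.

0x5FE07A

Stored big-endian, the bytes at ascending addresses are 7A E0 5F.
Read back as little-endian, the first byte is least significant, giving 0x5FE07A.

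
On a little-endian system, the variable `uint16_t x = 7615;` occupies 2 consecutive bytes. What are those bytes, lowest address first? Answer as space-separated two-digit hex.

7615 in hexadecimal, padded to 16 bits, is 0x1DBF.
Split into bytes (most-significant first): 1D BF.
Little-endian stores the least-significant byte at the lowest address.
So at ascending addresses the bytes are BF 1D.

BF 1D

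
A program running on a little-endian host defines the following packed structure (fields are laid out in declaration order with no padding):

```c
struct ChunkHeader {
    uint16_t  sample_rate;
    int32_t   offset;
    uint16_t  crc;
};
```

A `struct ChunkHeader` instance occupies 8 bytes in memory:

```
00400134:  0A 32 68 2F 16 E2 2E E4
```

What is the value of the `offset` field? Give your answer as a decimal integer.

-501862552

`offset` follows `sample_rate` (2 bytes), so it starts at byte offset 2 and occupies 4 bytes.
Bytes at offsets 2..5: 68 2F 16 E2.
Little-endian: lowest address holds the least-significant byte.
Reassemble most-significant byte first: E2 16 2F 68 → 0xE2162F68.
Top bit is set, so as a signed 32-bit value this is 0xE2162F68 − 2^32 = -501862552.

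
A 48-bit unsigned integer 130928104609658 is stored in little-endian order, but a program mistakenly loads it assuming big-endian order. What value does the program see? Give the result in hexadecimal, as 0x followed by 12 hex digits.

130928104609658 in 48-bit hexadecimal is 0x7714132A977A.
Stored little-endian, the bytes at ascending addresses are 7A 97 2A 13 14 77.
Read back as big-endian, the last byte is least significant, giving 0x7A972A131477.

0x7A972A131477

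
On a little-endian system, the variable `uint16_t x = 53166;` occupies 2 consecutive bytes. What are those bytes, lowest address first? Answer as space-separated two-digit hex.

AE CF

53166 in hexadecimal, padded to 16 bits, is 0xCFAE.
Split into bytes (most-significant first): CF AE.
In little-endian order the low byte comes first in memory.
So at ascending addresses the bytes are AE CF.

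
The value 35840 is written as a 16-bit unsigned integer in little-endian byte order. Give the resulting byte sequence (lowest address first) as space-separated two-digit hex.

35840 in hexadecimal, padded to 16 bits, is 0x8C00.
Split into bytes (most-significant first): 8C 00.
Little-endian stores the least-significant byte at the lowest address.
So at ascending addresses the bytes are 00 8C.

00 8C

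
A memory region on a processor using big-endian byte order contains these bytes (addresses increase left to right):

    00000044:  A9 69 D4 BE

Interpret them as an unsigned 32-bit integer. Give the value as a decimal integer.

2842285246

Big-endian stores the most-significant byte at the lowest address.
The bytes are already most-significant first: 0xA969D4BE.
0xA969D4BE = 2842285246.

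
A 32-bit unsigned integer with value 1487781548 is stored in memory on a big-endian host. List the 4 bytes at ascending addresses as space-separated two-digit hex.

58 AD BE AC

1487781548 in hexadecimal, padded to 32 bits, is 0x58ADBEAC.
Split into bytes (most-significant first): 58 AD BE AC.
In big-endian order the high byte comes first in memory.
So the memory order matches the most-significant-first order: 58 AD BE AC.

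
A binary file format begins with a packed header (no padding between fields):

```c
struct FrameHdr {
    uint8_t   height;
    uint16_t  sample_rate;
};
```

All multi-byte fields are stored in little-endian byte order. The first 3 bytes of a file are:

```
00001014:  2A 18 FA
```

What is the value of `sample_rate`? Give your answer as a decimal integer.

64024

`sample_rate` follows `height` (1 byte), so it starts at byte offset 1 and occupies 2 bytes.
Bytes at offsets 1..2: 18 FA.
Little-endian: lowest address holds the least-significant byte.
Reassemble most-significant byte first: FA 18 → 0xFA18.
0xFA18 = 64024.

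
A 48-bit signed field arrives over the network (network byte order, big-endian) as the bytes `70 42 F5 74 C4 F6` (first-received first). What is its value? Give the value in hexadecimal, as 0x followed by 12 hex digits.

Big-endian stores the most-significant byte at the lowest address.
The bytes are already most-significant first: 0x7042F574C4F6.

0x7042F574C4F6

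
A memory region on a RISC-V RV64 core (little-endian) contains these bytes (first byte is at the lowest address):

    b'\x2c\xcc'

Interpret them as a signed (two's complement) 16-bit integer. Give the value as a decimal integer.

Little-endian: lowest address holds the least-significant byte.
Reassemble most-significant byte first: CC 2C → 0xCC2C.
Top bit is set, so as a signed 16-bit value this is 0xCC2C − 2^16 = -13268.

-13268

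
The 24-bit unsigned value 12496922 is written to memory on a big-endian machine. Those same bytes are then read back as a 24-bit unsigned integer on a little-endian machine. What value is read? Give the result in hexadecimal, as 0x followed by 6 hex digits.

0x1AB0BE

12496922 in 24-bit hexadecimal is 0xBEB01A.
Stored big-endian, the bytes at ascending addresses are BE B0 1A.
Read back as little-endian, the first byte is least significant, giving 0x1AB0BE.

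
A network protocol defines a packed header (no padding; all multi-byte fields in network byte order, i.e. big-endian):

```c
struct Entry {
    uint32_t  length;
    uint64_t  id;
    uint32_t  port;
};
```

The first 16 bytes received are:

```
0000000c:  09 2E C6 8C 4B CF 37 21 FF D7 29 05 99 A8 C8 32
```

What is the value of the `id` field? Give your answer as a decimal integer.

`id` follows `length` (4 bytes), so it starts at byte offset 4 and occupies 8 bytes.
Bytes at offsets 4..11: 4B CF 37 21 FF D7 29 05.
In big-endian order the high byte comes first in memory.
The bytes are already most-significant first: 0x4BCF3721FFD72905.
0x4BCF3721FFD72905 = 5462645492189440261.

5462645492189440261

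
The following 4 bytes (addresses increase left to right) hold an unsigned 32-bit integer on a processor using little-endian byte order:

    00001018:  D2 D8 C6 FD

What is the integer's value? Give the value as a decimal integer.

Little-endian: lowest address holds the least-significant byte.
Reassemble most-significant byte first: FD C6 D8 D2 → 0xFDC6D8D2.
0xFDC6D8D2 = 4257667282.

4257667282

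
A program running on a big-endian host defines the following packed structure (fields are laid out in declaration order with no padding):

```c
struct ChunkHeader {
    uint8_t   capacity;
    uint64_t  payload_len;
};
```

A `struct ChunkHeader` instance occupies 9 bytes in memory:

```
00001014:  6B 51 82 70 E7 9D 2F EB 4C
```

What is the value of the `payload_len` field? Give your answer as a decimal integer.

5873381004121467724

`payload_len` follows `capacity` (1 byte), so it starts at byte offset 1 and occupies 8 bytes.
Bytes at offsets 1..8: 51 82 70 E7 9D 2F EB 4C.
Big-endian: lowest address holds the most-significant byte.
The bytes are already most-significant first: 0x518270E79D2FEB4C.
0x518270E79D2FEB4C = 5873381004121467724.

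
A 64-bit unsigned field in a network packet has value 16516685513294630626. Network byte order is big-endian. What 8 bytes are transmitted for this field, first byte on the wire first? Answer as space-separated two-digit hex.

E5 37 0D F7 16 C4 4E E2

16516685513294630626 in hexadecimal, padded to 64 bits, is 0xE5370DF716C44EE2.
Split into bytes (most-significant first): E5 37 0D F7 16 C4 4E E2.
In big-endian order the high byte comes first in memory.
So the memory order matches the most-significant-first order: E5 37 0D F7 16 C4 4E E2.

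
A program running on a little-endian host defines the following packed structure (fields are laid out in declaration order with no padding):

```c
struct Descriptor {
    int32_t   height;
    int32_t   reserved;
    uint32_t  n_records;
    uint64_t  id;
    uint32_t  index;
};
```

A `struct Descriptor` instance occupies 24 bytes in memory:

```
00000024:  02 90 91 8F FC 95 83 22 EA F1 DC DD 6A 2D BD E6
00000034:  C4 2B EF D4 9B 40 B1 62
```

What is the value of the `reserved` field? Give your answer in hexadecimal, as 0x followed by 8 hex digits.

`reserved` follows `height` (4 bytes), so it starts at byte offset 4 and occupies 4 bytes.
Bytes at offsets 4..7: FC 95 83 22.
In little-endian order the low byte comes first in memory.
Reassemble most-significant byte first: 22 83 95 FC → 0x228395FC.

0x228395FC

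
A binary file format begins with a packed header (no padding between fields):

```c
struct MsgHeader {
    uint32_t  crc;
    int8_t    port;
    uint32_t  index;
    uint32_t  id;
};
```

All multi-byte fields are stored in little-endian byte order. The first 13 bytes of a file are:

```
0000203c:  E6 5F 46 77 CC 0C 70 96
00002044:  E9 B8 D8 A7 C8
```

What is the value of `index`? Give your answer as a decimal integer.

3918950412

`index` follows `crc` (4 B), `port` (1 B), so it starts at offset 4 + 1 = 5 and occupies 4 bytes.
Bytes at offsets 5..8: 0C 70 96 E9.
Little-endian stores the least-significant byte at the lowest address.
Reassemble most-significant byte first: E9 96 70 0C → 0xE996700C.
0xE996700C = 3918950412.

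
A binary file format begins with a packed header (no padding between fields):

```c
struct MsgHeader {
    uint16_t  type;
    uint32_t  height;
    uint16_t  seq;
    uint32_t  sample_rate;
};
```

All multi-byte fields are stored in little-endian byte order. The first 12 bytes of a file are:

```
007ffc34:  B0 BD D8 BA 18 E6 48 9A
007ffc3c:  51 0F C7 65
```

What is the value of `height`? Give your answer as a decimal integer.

3860380376

`height` follows `type` (2 bytes), so it starts at byte offset 2 and occupies 4 bytes.
Bytes at offsets 2..5: D8 BA 18 E6.
In little-endian order the low byte comes first in memory.
Reassemble most-significant byte first: E6 18 BA D8 → 0xE618BAD8.
0xE618BAD8 = 3860380376.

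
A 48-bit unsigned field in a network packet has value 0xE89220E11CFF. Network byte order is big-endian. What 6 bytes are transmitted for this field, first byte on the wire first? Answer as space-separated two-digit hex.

Split into bytes (most-significant first): E8 92 20 E1 1C FF.
Big-endian: lowest address holds the most-significant byte.
So the memory order matches the most-significant-first order: E8 92 20 E1 1C FF.

E8 92 20 E1 1C FF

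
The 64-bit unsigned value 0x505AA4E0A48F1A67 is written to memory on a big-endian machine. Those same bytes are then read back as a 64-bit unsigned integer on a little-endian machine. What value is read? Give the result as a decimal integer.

7429408473607330384

Stored big-endian, the bytes at ascending addresses are 50 5A A4 E0 A4 8F 1A 67.
Read back as little-endian, the first byte is least significant, giving 0x671A8FA4E0A45A50.
0x671A8FA4E0A45A50 = 7429408473607330384.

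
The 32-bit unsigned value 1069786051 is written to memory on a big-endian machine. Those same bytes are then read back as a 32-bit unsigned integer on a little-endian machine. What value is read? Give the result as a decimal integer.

1069786051 in 32-bit hexadecimal is 0x3FC3A3C3.
Stored big-endian, the bytes at ascending addresses are 3F C3 A3 C3.
Read back as little-endian, the first byte is least significant, giving 0xC3A3C33F.
0xC3A3C33F = 3282289471.

3282289471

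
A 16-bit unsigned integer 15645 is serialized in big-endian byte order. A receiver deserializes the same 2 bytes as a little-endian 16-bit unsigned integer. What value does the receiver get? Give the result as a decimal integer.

7485

15645 in 16-bit hexadecimal is 0x3D1D.
Stored big-endian, the bytes at ascending addresses are 3D 1D.
Read back as little-endian, the first byte is least significant, giving 0x1D3D.
0x1D3D = 7485.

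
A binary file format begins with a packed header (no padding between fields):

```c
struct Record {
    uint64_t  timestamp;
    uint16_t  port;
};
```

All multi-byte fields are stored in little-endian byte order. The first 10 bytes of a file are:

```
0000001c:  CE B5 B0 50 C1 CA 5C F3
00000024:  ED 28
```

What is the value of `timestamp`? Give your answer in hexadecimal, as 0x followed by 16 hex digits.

`timestamp` is the first field, at byte offset 0, occupying 8 bytes.
Bytes at offsets 0..7: CE B5 B0 50 C1 CA 5C F3.
In little-endian order the low byte comes first in memory.
Reassemble most-significant byte first: F3 5C CA C1 50 B0 B5 CE → 0xF35CCAC150B0B5CE.

0xF35CCAC150B0B5CE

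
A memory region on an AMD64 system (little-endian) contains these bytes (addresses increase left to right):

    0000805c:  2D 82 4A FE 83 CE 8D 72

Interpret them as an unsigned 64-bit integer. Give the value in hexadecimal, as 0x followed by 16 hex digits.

0x728DCE83FE4A822D

In little-endian order the low byte comes first in memory.
Reassemble most-significant byte first: 72 8D CE 83 FE 4A 82 2D → 0x728DCE83FE4A822D.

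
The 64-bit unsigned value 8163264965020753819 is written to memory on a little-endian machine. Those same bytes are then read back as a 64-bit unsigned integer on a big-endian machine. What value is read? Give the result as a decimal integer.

8163264965020753819 in 64-bit hexadecimal is 0x7149BE3C1F741F9B.
Stored little-endian, the bytes at ascending addresses are 9B 1F 74 1F 3C BE 49 71.
Read back as big-endian, the last byte is least significant, giving 0x9B1F741F3CBE4971.
0x9B1F741F3CBE4971 = 11177780477668772209.

11177780477668772209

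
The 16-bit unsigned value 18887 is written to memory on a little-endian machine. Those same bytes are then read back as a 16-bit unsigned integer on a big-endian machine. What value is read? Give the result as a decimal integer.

18887 in 16-bit hexadecimal is 0x49C7.
Stored little-endian, the bytes at ascending addresses are C7 49.
Read back as big-endian, the last byte is least significant, giving 0xC749.
0xC749 = 51017.

51017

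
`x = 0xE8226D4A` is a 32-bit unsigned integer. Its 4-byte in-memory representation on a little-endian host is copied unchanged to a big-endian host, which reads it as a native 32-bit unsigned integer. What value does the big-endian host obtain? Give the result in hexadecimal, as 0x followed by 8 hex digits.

0x4A6D22E8

Stored little-endian, the bytes at ascending addresses are 4A 6D 22 E8.
Read back as big-endian, the last byte is least significant, giving 0x4A6D22E8.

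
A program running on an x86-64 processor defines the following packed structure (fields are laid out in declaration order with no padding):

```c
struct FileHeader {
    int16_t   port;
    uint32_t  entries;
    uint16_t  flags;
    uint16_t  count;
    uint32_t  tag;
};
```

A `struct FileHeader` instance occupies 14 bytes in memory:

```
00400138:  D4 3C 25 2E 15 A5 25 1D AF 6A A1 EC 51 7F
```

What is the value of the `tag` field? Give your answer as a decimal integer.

2136075425

`tag` follows `port` (2 B), `entries` (4 B), `flags` (2 B), `count` (2 B), so it starts at offset 2 + 4 + 2 + 2 = 10 and occupies 4 bytes.
Bytes at offsets 10..13: A1 EC 51 7F.
Little-endian: lowest address holds the least-significant byte.
Reassemble most-significant byte first: 7F 51 EC A1 → 0x7F51ECA1.
0x7F51ECA1 = 2136075425.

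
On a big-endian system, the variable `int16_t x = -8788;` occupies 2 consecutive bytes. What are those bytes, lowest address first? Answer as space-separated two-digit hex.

Two's complement of -8788 in 16 bits: 8788 = 0x2254; invert → 0xDDAB; add 1 → 0xDDAC.
Split into bytes (most-significant first): DD AC.
Big-endian: lowest address holds the most-significant byte.
So the memory order matches the most-significant-first order: DD AC.

DD AC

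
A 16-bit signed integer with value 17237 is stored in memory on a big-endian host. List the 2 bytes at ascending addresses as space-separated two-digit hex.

17237 in hexadecimal, padded to 16 bits, is 0x4355.
Split into bytes (most-significant first): 43 55.
Big-endian stores the most-significant byte at the lowest address.
So the memory order matches the most-significant-first order: 43 55.

43 55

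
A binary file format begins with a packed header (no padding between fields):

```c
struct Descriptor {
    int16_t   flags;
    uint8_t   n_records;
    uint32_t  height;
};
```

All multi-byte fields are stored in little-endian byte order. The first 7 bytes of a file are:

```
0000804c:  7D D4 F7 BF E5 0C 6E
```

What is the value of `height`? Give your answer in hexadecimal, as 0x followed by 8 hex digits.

`height` follows `flags` (2 B), `n_records` (1 B), so it starts at offset 2 + 1 = 3 and occupies 4 bytes.
Bytes at offsets 3..6: BF E5 0C 6E.
Little-endian: lowest address holds the least-significant byte.
Reassemble most-significant byte first: 6E 0C E5 BF → 0x6E0CE5BF.

0x6E0CE5BF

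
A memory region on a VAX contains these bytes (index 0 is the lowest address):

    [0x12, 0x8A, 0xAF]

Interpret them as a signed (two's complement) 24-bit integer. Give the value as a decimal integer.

-5273070

Little-endian: lowest address holds the least-significant byte.
Reassemble most-significant byte first: AF 8A 12 → 0xAF8A12.
Top bit is set, so as a signed 24-bit value this is 0xAF8A12 − 2^24 = -5273070.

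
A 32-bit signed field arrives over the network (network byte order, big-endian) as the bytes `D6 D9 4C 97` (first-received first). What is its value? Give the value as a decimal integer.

Big-endian stores the most-significant byte at the lowest address.
The bytes are already most-significant first: 0xD6D94C97.
Top bit is set, so as a signed 32-bit value this is 0xD6D94C97 − 2^32 = -690402153.

-690402153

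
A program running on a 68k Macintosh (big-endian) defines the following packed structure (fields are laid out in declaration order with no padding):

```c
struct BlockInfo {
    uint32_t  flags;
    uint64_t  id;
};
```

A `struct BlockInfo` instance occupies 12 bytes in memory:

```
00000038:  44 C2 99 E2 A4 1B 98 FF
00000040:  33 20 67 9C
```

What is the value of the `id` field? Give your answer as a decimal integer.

11825213468433213340

`id` follows `flags` (4 bytes), so it starts at byte offset 4 and occupies 8 bytes.
Bytes at offsets 4..11: A4 1B 98 FF 33 20 67 9C.
Big-endian stores the most-significant byte at the lowest address.
The bytes are already most-significant first: 0xA41B98FF3320679C.
0xA41B98FF3320679C = 11825213468433213340.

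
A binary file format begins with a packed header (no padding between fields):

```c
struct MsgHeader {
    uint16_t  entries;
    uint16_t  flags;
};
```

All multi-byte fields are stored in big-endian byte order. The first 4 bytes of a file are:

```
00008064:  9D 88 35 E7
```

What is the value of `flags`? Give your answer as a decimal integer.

`flags` follows `entries` (2 bytes), so it starts at byte offset 2 and occupies 2 bytes.
Bytes at offsets 2..3: 35 E7.
In big-endian order the high byte comes first in memory.
The bytes are already most-significant first: 0x35E7.
0x35E7 = 13799.

13799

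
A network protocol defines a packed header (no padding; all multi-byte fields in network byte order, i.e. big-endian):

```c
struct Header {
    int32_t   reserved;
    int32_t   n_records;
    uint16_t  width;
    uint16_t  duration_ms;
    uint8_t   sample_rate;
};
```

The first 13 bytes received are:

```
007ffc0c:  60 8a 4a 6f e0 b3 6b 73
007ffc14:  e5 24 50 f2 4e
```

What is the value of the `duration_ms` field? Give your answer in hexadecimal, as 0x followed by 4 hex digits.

0x50F2

`duration_ms` follows `reserved` (4 B), `n_records` (4 B), `width` (2 B), so it starts at offset 4 + 4 + 2 = 10 and occupies 2 bytes.
Bytes at offsets 10..11: 50 F2.
Big-endian: lowest address holds the most-significant byte.
The bytes are already most-significant first: 0x50F2.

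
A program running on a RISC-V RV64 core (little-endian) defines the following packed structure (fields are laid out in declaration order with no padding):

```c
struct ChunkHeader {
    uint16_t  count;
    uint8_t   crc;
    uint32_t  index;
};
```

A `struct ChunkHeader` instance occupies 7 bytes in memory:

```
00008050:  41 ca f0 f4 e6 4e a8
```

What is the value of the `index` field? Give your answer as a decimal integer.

2823743220

`index` follows `count` (2 B), `crc` (1 B), so it starts at offset 2 + 1 = 3 and occupies 4 bytes.
Bytes at offsets 3..6: F4 E6 4E A8.
In little-endian order the low byte comes first in memory.
Reassemble most-significant byte first: A8 4E E6 F4 → 0xA84EE6F4.
0xA84EE6F4 = 2823743220.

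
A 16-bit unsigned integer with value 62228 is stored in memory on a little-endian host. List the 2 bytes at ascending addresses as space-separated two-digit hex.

62228 in hexadecimal, padded to 16 bits, is 0xF314.
Split into bytes (most-significant first): F3 14.
In little-endian order the low byte comes first in memory.
So at ascending addresses the bytes are 14 F3.

14 F3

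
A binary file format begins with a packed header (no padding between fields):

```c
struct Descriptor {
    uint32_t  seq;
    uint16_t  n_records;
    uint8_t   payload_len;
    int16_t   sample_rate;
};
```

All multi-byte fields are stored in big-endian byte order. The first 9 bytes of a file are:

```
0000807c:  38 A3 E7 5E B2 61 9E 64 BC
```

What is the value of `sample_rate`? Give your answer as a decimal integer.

`sample_rate` follows `seq` (4 B), `n_records` (2 B), `payload_len` (1 B), so it starts at offset 4 + 2 + 1 = 7 and occupies 2 bytes.
Bytes at offsets 7..8: 64 BC.
In big-endian order the high byte comes first in memory.
The bytes are already most-significant first: 0x64BC.
0x64BC = 25788.

25788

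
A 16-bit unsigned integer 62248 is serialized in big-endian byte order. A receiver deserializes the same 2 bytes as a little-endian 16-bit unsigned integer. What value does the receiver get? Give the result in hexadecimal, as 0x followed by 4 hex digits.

62248 in 16-bit hexadecimal is 0xF328.
Stored big-endian, the bytes at ascending addresses are F3 28.
Read back as little-endian, the first byte is least significant, giving 0x28F3.

0x28F3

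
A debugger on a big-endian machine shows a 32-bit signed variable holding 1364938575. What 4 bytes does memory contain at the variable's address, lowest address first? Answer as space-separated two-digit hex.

51 5B 4F 4F

1364938575 in hexadecimal, padded to 32 bits, is 0x515B4F4F.
Split into bytes (most-significant first): 51 5B 4F 4F.
Big-endian: lowest address holds the most-significant byte.
So the memory order matches the most-significant-first order: 51 5B 4F 4F.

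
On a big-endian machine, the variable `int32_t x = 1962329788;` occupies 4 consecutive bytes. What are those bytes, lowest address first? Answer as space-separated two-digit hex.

74 F6 C6 BC

1962329788 in hexadecimal, padded to 32 bits, is 0x74F6C6BC.
Split into bytes (most-significant first): 74 F6 C6 BC.
Big-endian: lowest address holds the most-significant byte.
So the memory order matches the most-significant-first order: 74 F6 C6 BC.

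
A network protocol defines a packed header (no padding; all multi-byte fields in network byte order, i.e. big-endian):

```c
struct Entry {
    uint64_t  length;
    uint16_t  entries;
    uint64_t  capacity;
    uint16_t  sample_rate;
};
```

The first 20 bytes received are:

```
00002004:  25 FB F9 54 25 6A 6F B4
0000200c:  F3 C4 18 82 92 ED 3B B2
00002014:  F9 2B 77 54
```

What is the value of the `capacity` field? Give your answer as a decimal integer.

1766135551489145131

`capacity` follows `length` (8 B), `entries` (2 B), so it starts at offset 8 + 2 = 10 and occupies 8 bytes.
Bytes at offsets 10..17: 18 82 92 ED 3B B2 F9 2B.
Big-endian: lowest address holds the most-significant byte.
The bytes are already most-significant first: 0x188292ED3BB2F92B.
0x188292ED3BB2F92B = 1766135551489145131.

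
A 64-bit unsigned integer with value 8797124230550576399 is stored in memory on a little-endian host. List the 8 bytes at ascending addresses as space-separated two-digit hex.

0F DD F2 E6 E0 A9 15 7A

8797124230550576399 in hexadecimal, padded to 64 bits, is 0x7A15A9E0E6F2DD0F.
Split into bytes (most-significant first): 7A 15 A9 E0 E6 F2 DD 0F.
In little-endian order the low byte comes first in memory.
So at ascending addresses the bytes are 0F DD F2 E6 E0 A9 15 7A.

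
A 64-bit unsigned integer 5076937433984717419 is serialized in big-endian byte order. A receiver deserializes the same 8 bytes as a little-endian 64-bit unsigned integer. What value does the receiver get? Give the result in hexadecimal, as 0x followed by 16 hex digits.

0x6BD28A8BB2E77446

5076937433984717419 in 64-bit hexadecimal is 0x4674E7B28B8AD26B.
Stored big-endian, the bytes at ascending addresses are 46 74 E7 B2 8B 8A D2 6B.
Read back as little-endian, the first byte is least significant, giving 0x6BD28A8BB2E77446.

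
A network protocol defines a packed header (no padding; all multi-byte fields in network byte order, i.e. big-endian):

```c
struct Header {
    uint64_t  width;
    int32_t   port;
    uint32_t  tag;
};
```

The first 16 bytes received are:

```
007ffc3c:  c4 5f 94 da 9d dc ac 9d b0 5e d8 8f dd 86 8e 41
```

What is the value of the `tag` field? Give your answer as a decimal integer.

3716582977

`tag` follows `width` (8 B), `port` (4 B), so it starts at offset 8 + 4 = 12 and occupies 4 bytes.
Bytes at offsets 12..15: DD 86 8E 41.
In big-endian order the high byte comes first in memory.
The bytes are already most-significant first: 0xDD868E41.
0xDD868E41 = 3716582977.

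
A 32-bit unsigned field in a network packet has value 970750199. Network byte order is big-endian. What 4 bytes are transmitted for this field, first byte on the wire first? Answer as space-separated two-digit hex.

39 DC 78 F7

970750199 in hexadecimal, padded to 32 bits, is 0x39DC78F7.
Split into bytes (most-significant first): 39 DC 78 F7.
In big-endian order the high byte comes first in memory.
So the memory order matches the most-significant-first order: 39 DC 78 F7.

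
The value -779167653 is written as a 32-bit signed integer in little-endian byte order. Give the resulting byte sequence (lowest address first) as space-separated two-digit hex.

5B D8 8E D1

Two's complement of -779167653 in 32 bits: 779167653 = 0x2E7127A5; invert → 0xD18ED85A; add 1 → 0xD18ED85B.
Split into bytes (most-significant first): D1 8E D8 5B.
In little-endian order the low byte comes first in memory.
So at ascending addresses the bytes are 5B D8 8E D1.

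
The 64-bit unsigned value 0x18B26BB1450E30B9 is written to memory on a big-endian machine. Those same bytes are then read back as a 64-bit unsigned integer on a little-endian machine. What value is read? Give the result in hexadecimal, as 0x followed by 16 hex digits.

0xB9300E45B16BB218

Stored big-endian, the bytes at ascending addresses are 18 B2 6B B1 45 0E 30 B9.
Read back as little-endian, the first byte is least significant, giving 0xB9300E45B16BB218.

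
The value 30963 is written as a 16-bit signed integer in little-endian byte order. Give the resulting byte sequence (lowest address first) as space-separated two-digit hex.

F3 78

30963 in hexadecimal, padded to 16 bits, is 0x78F3.
Split into bytes (most-significant first): 78 F3.
In little-endian order the low byte comes first in memory.
So at ascending addresses the bytes are F3 78.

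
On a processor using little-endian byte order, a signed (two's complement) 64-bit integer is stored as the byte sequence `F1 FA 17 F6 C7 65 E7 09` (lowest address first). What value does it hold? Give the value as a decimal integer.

713650975463176945

In little-endian order the low byte comes first in memory.
Reassemble most-significant byte first: 09 E7 65 C7 F6 17 FA F1 → 0x09E765C7F617FAF1.
0x09E765C7F617FAF1 = 713650975463176945.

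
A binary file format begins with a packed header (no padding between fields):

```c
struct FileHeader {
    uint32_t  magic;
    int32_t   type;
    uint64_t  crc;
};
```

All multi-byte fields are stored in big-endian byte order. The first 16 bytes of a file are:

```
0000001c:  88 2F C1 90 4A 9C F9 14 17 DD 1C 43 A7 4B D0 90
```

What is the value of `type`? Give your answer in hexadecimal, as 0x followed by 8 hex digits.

`type` follows `magic` (4 bytes), so it starts at byte offset 4 and occupies 4 bytes.
Bytes at offsets 4..7: 4A 9C F9 14.
Big-endian: lowest address holds the most-significant byte.
The bytes are already most-significant first: 0x4A9CF914.

0x4A9CF914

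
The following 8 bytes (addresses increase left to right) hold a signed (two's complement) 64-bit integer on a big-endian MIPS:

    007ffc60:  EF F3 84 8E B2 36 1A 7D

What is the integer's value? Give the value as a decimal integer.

Big-endian stores the most-significant byte at the lowest address.
The bytes are already most-significant first: 0xEFF3848EB2361A7D.
Top bit is set, so as a signed 64-bit value this is 0xEFF3848EB2361A7D − 2^64 = -1156434930893972867.

-1156434930893972867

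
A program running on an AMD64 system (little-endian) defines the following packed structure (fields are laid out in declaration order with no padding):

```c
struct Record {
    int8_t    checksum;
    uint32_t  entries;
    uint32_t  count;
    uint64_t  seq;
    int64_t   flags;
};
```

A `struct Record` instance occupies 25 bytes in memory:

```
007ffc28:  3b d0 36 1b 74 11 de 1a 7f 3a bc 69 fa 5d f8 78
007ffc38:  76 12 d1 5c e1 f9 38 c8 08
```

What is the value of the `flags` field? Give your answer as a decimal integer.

`flags` follows `checksum` (1 B), `entries` (4 B), `count` (4 B), `seq` (8 B), so it starts at offset 1 + 4 + 4 + 8 = 17 and occupies 8 bytes.
Bytes at offsets 17..24: 12 D1 5C E1 F9 38 C8 08.
Little-endian stores the least-significant byte at the lowest address.
Reassemble most-significant byte first: 08 C8 38 F9 E1 5C D1 12 → 0x08C838F9E15CD112.
0x08C838F9E15CD112 = 632818393524523282.

632818393524523282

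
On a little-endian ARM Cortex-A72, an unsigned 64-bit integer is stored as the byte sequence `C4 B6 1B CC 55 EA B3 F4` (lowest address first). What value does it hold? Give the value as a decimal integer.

17632694620303111876

Little-endian: lowest address holds the least-significant byte.
Reassemble most-significant byte first: F4 B3 EA 55 CC 1B B6 C4 → 0xF4B3EA55CC1BB6C4.
0xF4B3EA55CC1BB6C4 = 17632694620303111876.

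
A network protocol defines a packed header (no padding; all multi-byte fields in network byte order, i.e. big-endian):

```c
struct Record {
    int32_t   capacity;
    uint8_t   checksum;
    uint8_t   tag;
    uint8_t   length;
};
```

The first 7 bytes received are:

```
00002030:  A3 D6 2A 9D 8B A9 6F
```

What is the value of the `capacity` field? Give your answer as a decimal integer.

`capacity` is the first field, at byte offset 0, occupying 4 bytes.
Bytes at offsets 0..3: A3 D6 2A 9D.
Big-endian: lowest address holds the most-significant byte.
The bytes are already most-significant first: 0xA3D62A9D.
Top bit is set, so as a signed 32-bit value this is 0xA3D62A9D − 2^32 = -1546245475.

-1546245475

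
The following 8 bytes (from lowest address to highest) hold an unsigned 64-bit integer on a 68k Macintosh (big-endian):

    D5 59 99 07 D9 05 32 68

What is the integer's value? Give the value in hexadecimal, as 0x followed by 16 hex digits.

0xD5599907D9053268

In big-endian order the high byte comes first in memory.
The bytes are already most-significant first: 0xD5599907D9053268.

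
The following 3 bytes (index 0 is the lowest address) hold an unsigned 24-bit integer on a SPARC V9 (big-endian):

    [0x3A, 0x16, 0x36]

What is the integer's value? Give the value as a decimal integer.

3806774

Big-endian stores the most-significant byte at the lowest address.
The bytes are already most-significant first: 0x3A1636.
0x3A1636 = 3806774.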